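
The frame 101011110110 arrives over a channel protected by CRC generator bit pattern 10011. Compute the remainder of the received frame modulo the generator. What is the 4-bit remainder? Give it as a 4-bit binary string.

Modulo-2 division of 101011110110 by 10011:
  pos 0: 10101 XOR 10011 = 00110
  pos 2: 11011 XOR 10011 = 01000
  pos 3: 10001 XOR 10011 = 00010
  pos 6: 10011 XOR 10011 = 00000
Remainder = 0000 (zero — the frame passes the CRC check).

0000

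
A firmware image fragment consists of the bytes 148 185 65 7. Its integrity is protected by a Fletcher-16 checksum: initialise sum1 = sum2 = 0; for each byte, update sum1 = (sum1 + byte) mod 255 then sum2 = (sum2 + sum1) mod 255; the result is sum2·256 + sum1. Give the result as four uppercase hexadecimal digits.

Running sums (mod 255):
  after byte 0 (148): sum1=148, sum2=148
  after byte 1 (185): sum1=78, sum2=226
  after byte 2 (65): sum1=143, sum2=114
  after byte 3 (7): sum1=150, sum2=9
Checksum = sum2·256 + sum1 = 9·256 + 150 = 2454 = 0x0996.

0996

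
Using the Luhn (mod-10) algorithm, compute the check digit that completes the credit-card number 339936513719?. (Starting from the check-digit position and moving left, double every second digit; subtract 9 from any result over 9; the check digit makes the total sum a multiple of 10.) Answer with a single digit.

2

Partial digits right→left: 9 1 7 3 1 5 6 3 9 9 3 3
Double every second digit counting from the check-digit position (so the 1st, 3rd, 5th, ... of the partial from the right).
  doubled (with −9 where >9): 9 5 2 3 9 6 → sum 34
  kept as-is: 1 3 5 3 9 3 → sum 24
Total = 34 + 24 = 58.
Check digit = (10 − (58 mod 10)) mod 10 = 2.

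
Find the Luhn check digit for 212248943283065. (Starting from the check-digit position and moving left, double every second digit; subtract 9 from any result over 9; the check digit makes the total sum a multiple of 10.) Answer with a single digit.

5

Partial digits right→left: 5 6 0 3 8 2 3 4 9 8 4 2 2 1 2
Double every second digit counting from the check-digit position (so the 1st, 3rd, 5th, ... of the partial from the right).
  doubled (with −9 where >9): 1 0 7 6 9 8 4 4 → sum 39
  kept as-is: 6 3 2 4 8 2 1 → sum 26
Total = 39 + 26 = 65.
Check digit = (10 − (65 mod 10)) mod 10 = 5.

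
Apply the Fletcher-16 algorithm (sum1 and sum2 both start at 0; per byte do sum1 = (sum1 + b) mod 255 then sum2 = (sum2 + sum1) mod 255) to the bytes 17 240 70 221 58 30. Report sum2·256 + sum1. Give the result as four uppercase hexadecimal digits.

607E

Running sums (mod 255):
  after byte 0 (17): sum1=17, sum2=17
  after byte 1 (240): sum1=2, sum2=19
  after byte 2 (70): sum1=72, sum2=91
  after byte 3 (221): sum1=38, sum2=129
  after byte 4 (58): sum1=96, sum2=225
  after byte 5 (30): sum1=126, sum2=96
Checksum = sum2·256 + sum1 = 96·256 + 126 = 24702 = 0x607E.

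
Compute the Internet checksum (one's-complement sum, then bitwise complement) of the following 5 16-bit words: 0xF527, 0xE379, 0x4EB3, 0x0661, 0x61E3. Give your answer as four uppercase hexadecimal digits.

7066

One's-complement addition (fold any carry out of bit 15 back into bit 0):
  0xF527 + 0xE379 = 0x1D8A0 → wrap carry → 0xD8A1
  0xD8A1 + 0x4EB3 = 0x12754 → wrap carry → 0x2755
  0x2755 + 0x0661 = 0x02DB6
  0x2DB6 + 0x61E3 = 0x08F99
One's-complement sum = 0x8F99.
Checksum = ~0x8F99 & 0xFFFF = 0x7066.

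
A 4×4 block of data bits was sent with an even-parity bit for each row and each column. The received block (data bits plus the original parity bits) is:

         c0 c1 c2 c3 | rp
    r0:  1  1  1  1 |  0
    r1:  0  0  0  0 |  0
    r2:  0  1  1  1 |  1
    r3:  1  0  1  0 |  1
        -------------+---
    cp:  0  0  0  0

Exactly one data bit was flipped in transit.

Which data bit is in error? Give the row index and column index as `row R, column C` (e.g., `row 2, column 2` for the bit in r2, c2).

row 3, column 2

Recompute each row's even parity and compare to rp:
  r0: data parity 0, sent rp 0 → ok
  r1: data parity 0, sent rp 0 → ok
  r2: data parity 1, sent rp 1 → ok
  r3: data parity 0, sent rp 1 → mismatch
Recompute each column's even parity and compare to cp:
  c0: data parity 0, sent cp 0 → ok
  c1: data parity 0, sent cp 0 → ok
  c2: data parity 1, sent cp 0 → mismatch
  c3: data parity 0, sent cp 0 → ok
Exactly one row (r3) and one column (c2) fail → the flipped bit is at their intersection.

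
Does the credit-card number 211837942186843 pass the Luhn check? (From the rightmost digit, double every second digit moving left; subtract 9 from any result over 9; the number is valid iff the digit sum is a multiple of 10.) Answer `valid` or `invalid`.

From the right, keep odd positions and double even positions (subtract 9 from any doubled value over 9):
  doubled (positions 2,4,...): 8 3 2 8 5 7 2 → sum 35
  kept (positions 1,3,...): 3 8 8 2 9 3 1 2 → sum 36
Total = 71.
71 mod 10 = 1, so the number is invalid.

invalid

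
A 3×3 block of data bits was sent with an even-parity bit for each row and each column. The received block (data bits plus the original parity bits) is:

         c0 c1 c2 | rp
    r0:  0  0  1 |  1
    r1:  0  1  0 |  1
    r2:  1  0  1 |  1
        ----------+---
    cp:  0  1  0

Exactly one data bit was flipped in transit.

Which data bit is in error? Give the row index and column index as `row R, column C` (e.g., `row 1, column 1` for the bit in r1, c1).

Recompute each row's even parity and compare to rp:
  r0: data parity 1, sent rp 1 → ok
  r1: data parity 1, sent rp 1 → ok
  r2: data parity 0, sent rp 1 → mismatch
Recompute each column's even parity and compare to cp:
  c0: data parity 1, sent cp 0 → mismatch
  c1: data parity 1, sent cp 1 → ok
  c2: data parity 0, sent cp 0 → ok
Exactly one row (r2) and one column (c0) fail → the flipped bit is at their intersection.

row 2, column 0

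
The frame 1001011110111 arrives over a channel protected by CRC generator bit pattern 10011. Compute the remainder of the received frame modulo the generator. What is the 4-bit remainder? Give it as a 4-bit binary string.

Modulo-2 division of 1001011110111 by 10011:
  pos 0: 10010 XOR 10011 = 00001
  pos 4: 11111 XOR 10011 = 01100
  pos 5: 11000 XOR 10011 = 01011
  pos 6: 10111 XOR 10011 = 00100
  pos 8: 10011 XOR 10011 = 00000
Remainder = 0000 (zero — the frame passes the CRC check).

0000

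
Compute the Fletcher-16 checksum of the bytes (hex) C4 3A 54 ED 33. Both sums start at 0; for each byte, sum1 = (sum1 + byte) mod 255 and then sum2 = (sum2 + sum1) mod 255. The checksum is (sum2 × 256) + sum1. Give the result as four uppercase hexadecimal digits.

CC74

Running sums (mod 255):
  after byte 0 (C4): sum1=196, sum2=196
  after byte 1 (3A): sum1=254, sum2=195
  after byte 2 (54): sum1=83, sum2=23
  after byte 3 (ED): sum1=65, sum2=88
  after byte 4 (33): sum1=116, sum2=204
Checksum = sum2·256 + sum1 = 204·256 + 116 = 52340 = 0xCC74.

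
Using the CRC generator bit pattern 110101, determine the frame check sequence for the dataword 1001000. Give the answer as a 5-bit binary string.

Append 5 zeros: 100100000000. Divide by 110101 (XOR where the leading bit is 1):
  pos 0: 100100 XOR 110101 = 010001
  pos 1: 100010 XOR 110101 = 010111
  pos 2: 101110 XOR 110101 = 011011
  pos 3: 110110 XOR 110101 = 000011
Remainder (last 5 bits) = 11000. This is the CRC / FCS.

11000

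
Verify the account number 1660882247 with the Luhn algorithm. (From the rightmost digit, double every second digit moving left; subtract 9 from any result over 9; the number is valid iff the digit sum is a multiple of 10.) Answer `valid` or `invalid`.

From the right, keep odd positions and double even positions (subtract 9 from any doubled value over 9):
  doubled (positions 2,4,...): 8 4 7 3 2 → sum 24
  kept (positions 1,3,...): 7 2 8 0 6 → sum 23
Total = 47.
47 mod 10 = 7, so the number is invalid.

invalid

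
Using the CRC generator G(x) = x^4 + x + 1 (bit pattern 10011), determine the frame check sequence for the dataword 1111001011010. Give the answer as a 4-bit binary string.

Append 4 zeros: 11110010110100000. Divide by 10011 (XOR where the leading bit is 1):
  pos 0: 11110 XOR 10011 = 01101
  pos 1: 11010 XOR 10011 = 01001
  pos 2: 10011 XOR 10011 = 00000
  pos 8: 11010 XOR 10011 = 01001
  pos 9: 10010 XOR 10011 = 00001
Remainder (last 4 bits) = 1000. This is the CRC / FCS.

1000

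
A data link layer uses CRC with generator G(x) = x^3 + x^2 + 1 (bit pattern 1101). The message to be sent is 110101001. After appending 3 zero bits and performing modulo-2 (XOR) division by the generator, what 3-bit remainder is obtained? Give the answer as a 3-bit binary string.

Append 3 zeros: 110101001000. Divide by 1101 (XOR where the leading bit is 1):
  pos 0: 1101 XOR 1101 = 0000
  pos 5: 1001 XOR 1101 = 0100
  pos 6: 1000 XOR 1101 = 0101
  pos 7: 1010 XOR 1101 = 0111
  pos 8: 1110 XOR 1101 = 0011
Remainder (last 3 bits) = 011. This is the CRC / FCS.

011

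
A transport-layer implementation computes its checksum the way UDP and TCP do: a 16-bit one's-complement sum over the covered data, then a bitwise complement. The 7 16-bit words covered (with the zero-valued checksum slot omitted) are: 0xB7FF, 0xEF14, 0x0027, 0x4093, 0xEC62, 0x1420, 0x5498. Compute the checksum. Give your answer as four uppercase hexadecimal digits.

One's-complement addition (fold any carry out of bit 15 back into bit 0):
  0xB7FF + 0xEF14 = 0x1A713 → wrap carry → 0xA714
  0xA714 + 0x0027 = 0x0A73B
  0xA73B + 0x4093 = 0x0E7CE
  0xE7CE + 0xEC62 = 0x1D430 → wrap carry → 0xD431
  0xD431 + 0x1420 = 0x0E851
  0xE851 + 0x5498 = 0x13CE9 → wrap carry → 0x3CEA
One's-complement sum = 0x3CEA.
Checksum = ~0x3CEA & 0xFFFF = 0xC315.

C315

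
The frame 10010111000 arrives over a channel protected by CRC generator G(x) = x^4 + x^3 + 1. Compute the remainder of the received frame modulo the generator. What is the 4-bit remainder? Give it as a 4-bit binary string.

0111

Modulo-2 division of 10010111000 by 11001:
  pos 0: 10010 XOR 11001 = 01011
  pos 1: 10111 XOR 11001 = 01110
  pos 2: 11101 XOR 11001 = 00100
  pos 4: 10010 XOR 11001 = 01011
  pos 5: 10110 XOR 11001 = 01111
  pos 6: 11110 XOR 11001 = 00111
Remainder = 0111 (nonzero — an error is detected).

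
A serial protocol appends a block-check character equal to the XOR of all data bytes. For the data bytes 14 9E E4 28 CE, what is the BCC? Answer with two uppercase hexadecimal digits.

88

XOR the bytes together:
  start with 0x14
  0x14 ⊕ 0x9E = 0x8A
  0x8A ⊕ 0xE4 = 0x6E
  0x6E ⊕ 0x28 = 0x46
  0x46 ⊕ 0xCE = 0x88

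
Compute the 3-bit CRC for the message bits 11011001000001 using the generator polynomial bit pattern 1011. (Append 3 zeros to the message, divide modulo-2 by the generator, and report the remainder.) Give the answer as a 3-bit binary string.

Append 3 zeros: 11011001000001000. Divide by 1011 (XOR where the leading bit is 1):
  pos 0: 1101 XOR 1011 = 0110
  pos 1: 1101 XOR 1011 = 0110
  pos 2: 1100 XOR 1011 = 0111
  pos 3: 1110 XOR 1011 = 0101
  pos 4: 1011 XOR 1011 = 0000
  pos 13: 1000 XOR 1011 = 0011
Remainder (last 3 bits) = 011. This is the CRC / FCS.

011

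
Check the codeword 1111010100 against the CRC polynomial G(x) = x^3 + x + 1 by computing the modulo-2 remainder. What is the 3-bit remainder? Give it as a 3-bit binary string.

Modulo-2 division of 1111010100 by 1011:
  pos 0: 1111 XOR 1011 = 0100
  pos 1: 1000 XOR 1011 = 0011
  pos 3: 1110 XOR 1011 = 0101
  pos 4: 1011 XOR 1011 = 0000
Remainder = 000 (zero — the frame passes the CRC check).

000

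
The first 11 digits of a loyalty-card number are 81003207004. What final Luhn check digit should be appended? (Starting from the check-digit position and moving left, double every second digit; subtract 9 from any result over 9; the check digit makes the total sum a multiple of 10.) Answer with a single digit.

9

Partial digits right→left: 4 0 0 7 0 2 3 0 0 1 8
Double every second digit counting from the check-digit position (so the 1st, 3rd, 5th, ... of the partial from the right).
  doubled (with −9 where >9): 8 0 0 6 0 7 → sum 21
  kept as-is: 0 7 2 0 1 → sum 10
Total = 21 + 10 = 31.
Check digit = (10 − (31 mod 10)) mod 10 = 9.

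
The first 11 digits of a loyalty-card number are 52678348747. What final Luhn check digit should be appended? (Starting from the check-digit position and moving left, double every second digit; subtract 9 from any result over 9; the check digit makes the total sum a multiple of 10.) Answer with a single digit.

7

Partial digits right→left: 7 4 7 8 4 3 8 7 6 2 5
Double every second digit counting from the check-digit position (so the 1st, 3rd, 5th, ... of the partial from the right).
  doubled (with −9 where >9): 5 5 8 7 3 1 → sum 29
  kept as-is: 4 8 3 7 2 → sum 24
Total = 29 + 24 = 53.
Check digit = (10 − (53 mod 10)) mod 10 = 7.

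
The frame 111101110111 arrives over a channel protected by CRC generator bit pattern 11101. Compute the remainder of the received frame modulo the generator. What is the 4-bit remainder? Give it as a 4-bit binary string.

Modulo-2 division of 111101110111 by 11101:
  pos 0: 11110 XOR 11101 = 00011
  pos 3: 11111 XOR 11101 = 00010
  pos 6: 10011 XOR 11101 = 01110
  pos 7: 11101 XOR 11101 = 00000
Remainder = 0000 (zero — the frame passes the CRC check).

0000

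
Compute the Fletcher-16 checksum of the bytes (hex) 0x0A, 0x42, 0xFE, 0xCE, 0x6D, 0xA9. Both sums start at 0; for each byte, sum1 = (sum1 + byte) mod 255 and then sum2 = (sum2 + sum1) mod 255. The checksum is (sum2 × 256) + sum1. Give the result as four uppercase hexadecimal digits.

Running sums (mod 255):
  after byte 0 (0x0A): sum1=10, sum2=10
  after byte 1 (0x42): sum1=76, sum2=86
  after byte 2 (0xFE): sum1=75, sum2=161
  after byte 3 (0xCE): sum1=26, sum2=187
  after byte 4 (0x6D): sum1=135, sum2=67
  after byte 5 (0xA9): sum1=49, sum2=116
Checksum = sum2·256 + sum1 = 116·256 + 49 = 29745 = 0x7431.

7431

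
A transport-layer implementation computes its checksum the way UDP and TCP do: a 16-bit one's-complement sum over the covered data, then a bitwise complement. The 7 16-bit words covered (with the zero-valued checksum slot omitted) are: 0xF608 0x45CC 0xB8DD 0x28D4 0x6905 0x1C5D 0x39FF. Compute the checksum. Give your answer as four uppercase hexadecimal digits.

One's-complement addition (fold any carry out of bit 15 back into bit 0):
  0xF608 + 0x45CC = 0x13BD4 → wrap carry → 0x3BD5
  0x3BD5 + 0xB8DD = 0x0F4B2
  0xF4B2 + 0x28D4 = 0x11D86 → wrap carry → 0x1D87
  0x1D87 + 0x6905 = 0x0868C
  0x868C + 0x1C5D = 0x0A2E9
  0xA2E9 + 0x39FF = 0x0DCE8
One's-complement sum = 0xDCE8.
Checksum = ~0xDCE8 & 0xFFFF = 0x2317.

2317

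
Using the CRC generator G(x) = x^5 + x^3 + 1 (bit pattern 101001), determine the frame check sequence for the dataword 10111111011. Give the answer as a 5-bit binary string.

01101

Append 5 zeros: 1011111101100000. Divide by 101001 (XOR where the leading bit is 1):
  pos 0: 101111 XOR 101001 = 000110
  pos 3: 110110 XOR 101001 = 011111
  pos 4: 111111 XOR 101001 = 010110
  pos 5: 101101 XOR 101001 = 000100
  pos 8: 100000 XOR 101001 = 001001
  pos 10: 100100 XOR 101001 = 001101
Remainder (last 5 bits) = 01101. This is the CRC / FCS.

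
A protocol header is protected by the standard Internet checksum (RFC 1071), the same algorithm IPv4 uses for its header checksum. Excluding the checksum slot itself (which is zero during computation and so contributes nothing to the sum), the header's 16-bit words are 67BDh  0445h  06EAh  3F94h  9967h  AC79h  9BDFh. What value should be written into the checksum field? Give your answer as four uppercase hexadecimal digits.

One's-complement addition (fold any carry out of bit 15 back into bit 0):
  0x67BD + 0x0445 = 0x06C02
  0x6C02 + 0x06EA = 0x072EC
  0x72EC + 0x3F94 = 0x0B280
  0xB280 + 0x9967 = 0x14BE7 → wrap carry → 0x4BE8
  0x4BE8 + 0xAC79 = 0x0F861
  0xF861 + 0x9BDF = 0x19440 → wrap carry → 0x9441
One's-complement sum = 0x9441.
Checksum = ~0x9441 & 0xFFFF = 0x6BBE.

6BBE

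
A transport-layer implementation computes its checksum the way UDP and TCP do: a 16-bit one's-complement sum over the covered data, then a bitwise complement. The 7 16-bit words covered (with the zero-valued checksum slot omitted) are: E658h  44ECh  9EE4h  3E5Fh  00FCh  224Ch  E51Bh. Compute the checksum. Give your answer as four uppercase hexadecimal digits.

One's-complement addition (fold any carry out of bit 15 back into bit 0):
  0xE658 + 0x44EC = 0x12B44 → wrap carry → 0x2B45
  0x2B45 + 0x9EE4 = 0x0CA29
  0xCA29 + 0x3E5F = 0x10888 → wrap carry → 0x0889
  0x0889 + 0x00FC = 0x00985
  0x0985 + 0x224C = 0x02BD1
  0x2BD1 + 0xE51B = 0x110EC → wrap carry → 0x10ED
One's-complement sum = 0x10ED.
Checksum = ~0x10ED & 0xFFFF = 0xEF12.

EF12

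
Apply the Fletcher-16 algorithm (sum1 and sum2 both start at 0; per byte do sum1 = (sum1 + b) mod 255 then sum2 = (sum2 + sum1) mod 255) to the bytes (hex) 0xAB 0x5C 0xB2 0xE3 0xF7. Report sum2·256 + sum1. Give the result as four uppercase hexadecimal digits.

A396

Running sums (mod 255):
  after byte 0 (0xAB): sum1=171, sum2=171
  after byte 1 (0x5C): sum1=8, sum2=179
  after byte 2 (0xB2): sum1=186, sum2=110
  after byte 3 (0xE3): sum1=158, sum2=13
  after byte 4 (0xF7): sum1=150, sum2=163
Checksum = sum2·256 + sum1 = 163·256 + 150 = 41878 = 0xA396.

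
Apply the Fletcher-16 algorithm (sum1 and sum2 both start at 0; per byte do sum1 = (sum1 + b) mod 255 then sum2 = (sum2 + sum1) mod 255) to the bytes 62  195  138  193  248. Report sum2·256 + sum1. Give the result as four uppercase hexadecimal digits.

6247

Running sums (mod 255):
  after byte 0 (62): sum1=62, sum2=62
  after byte 1 (195): sum1=2, sum2=64
  after byte 2 (138): sum1=140, sum2=204
  after byte 3 (193): sum1=78, sum2=27
  after byte 4 (248): sum1=71, sum2=98
Checksum = sum2·256 + sum1 = 98·256 + 71 = 25159 = 0x6247.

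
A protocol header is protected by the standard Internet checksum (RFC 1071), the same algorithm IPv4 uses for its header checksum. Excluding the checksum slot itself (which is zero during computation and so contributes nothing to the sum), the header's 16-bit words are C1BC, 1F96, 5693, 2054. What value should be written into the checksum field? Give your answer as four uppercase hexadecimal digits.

A7C5

One's-complement addition (fold any carry out of bit 15 back into bit 0):
  0xC1BC + 0x1F96 = 0x0E152
  0xE152 + 0x5693 = 0x137E5 → wrap carry → 0x37E6
  0x37E6 + 0x2054 = 0x0583A
One's-complement sum = 0x583A.
Checksum = ~0x583A & 0xFFFF = 0xA7C5.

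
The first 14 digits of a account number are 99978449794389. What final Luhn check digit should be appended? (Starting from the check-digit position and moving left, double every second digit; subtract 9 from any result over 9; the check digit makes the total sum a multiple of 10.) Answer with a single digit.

Partial digits right→left: 9 8 3 4 9 7 9 4 4 8 7 9 9 9
Double every second digit counting from the check-digit position (so the 1st, 3rd, 5th, ... of the partial from the right).
  doubled (with −9 where >9): 9 6 9 9 8 5 9 → sum 55
  kept as-is: 8 4 7 4 8 9 9 → sum 49
Total = 55 + 49 = 104.
Check digit = (10 − (104 mod 10)) mod 10 = 6.

6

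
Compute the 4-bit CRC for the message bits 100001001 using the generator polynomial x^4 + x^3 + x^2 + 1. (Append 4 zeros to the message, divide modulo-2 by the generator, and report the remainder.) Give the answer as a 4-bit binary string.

Append 4 zeros: 1000010010000. Divide by 11101 (XOR where the leading bit is 1):
  pos 0: 10000 XOR 11101 = 01101
  pos 1: 11011 XOR 11101 = 00110
  pos 3: 11000 XOR 11101 = 00101
  pos 5: 10110 XOR 11101 = 01011
  pos 6: 10110 XOR 11101 = 01011
  pos 7: 10110 XOR 11101 = 01011
  pos 8: 10110 XOR 11101 = 01011
Remainder (last 4 bits) = 1011. This is the CRC / FCS.

1011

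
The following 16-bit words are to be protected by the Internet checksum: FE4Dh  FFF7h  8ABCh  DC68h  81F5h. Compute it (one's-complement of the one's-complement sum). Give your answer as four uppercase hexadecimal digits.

189F

One's-complement addition (fold any carry out of bit 15 back into bit 0):
  0xFE4D + 0xFFF7 = 0x1FE44 → wrap carry → 0xFE45
  0xFE45 + 0x8ABC = 0x18901 → wrap carry → 0x8902
  0x8902 + 0xDC68 = 0x1656A → wrap carry → 0x656B
  0x656B + 0x81F5 = 0x0E760
One's-complement sum = 0xE760.
Checksum = ~0xE760 & 0xFFFF = 0x189F.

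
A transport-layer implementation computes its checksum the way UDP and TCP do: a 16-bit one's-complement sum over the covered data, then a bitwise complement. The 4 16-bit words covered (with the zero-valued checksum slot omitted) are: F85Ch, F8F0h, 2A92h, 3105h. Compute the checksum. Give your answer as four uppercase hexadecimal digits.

One's-complement addition (fold any carry out of bit 15 back into bit 0):
  0xF85C + 0xF8F0 = 0x1F14C → wrap carry → 0xF14D
  0xF14D + 0x2A92 = 0x11BDF → wrap carry → 0x1BE0
  0x1BE0 + 0x3105 = 0x04CE5
One's-complement sum = 0x4CE5.
Checksum = ~0x4CE5 & 0xFFFF = 0xB31A.

B31A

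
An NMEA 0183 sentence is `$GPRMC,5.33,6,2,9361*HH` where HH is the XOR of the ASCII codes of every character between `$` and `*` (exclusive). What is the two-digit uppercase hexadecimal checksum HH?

XOR the ASCII codes of the payload characters:
  'G' = 0x47 → acc = 0x47
  'P' = 0x50 → acc = 0x17
  'R' = 0x52 → acc = 0x45
  'M' = 0x4D → acc = 0x08
  'C' = 0x43 → acc = 0x4B
  ',' = 0x2C → acc = 0x67
  '5' = 0x35 → acc = 0x52
  '.' = 0x2E → acc = 0x7C
  '3' = 0x33 → acc = 0x4F
  '3' = 0x33 → acc = 0x7C
  ',' = 0x2C → acc = 0x50
  '6' = 0x36 → acc = 0x66
  ',' = 0x2C → acc = 0x4A
  '2' = 0x32 → acc = 0x78
  ',' = 0x2C → acc = 0x54
  '9' = 0x39 → acc = 0x6D
  '3' = 0x33 → acc = 0x5E
  '6' = 0x36 → acc = 0x68
  '1' = 0x31 → acc = 0x59
Checksum = 0x59.

59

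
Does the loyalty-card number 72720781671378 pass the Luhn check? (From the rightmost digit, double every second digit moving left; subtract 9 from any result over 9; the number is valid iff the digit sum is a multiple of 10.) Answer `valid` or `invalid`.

From the right, keep odd positions and double even positions (subtract 9 from any doubled value over 9):
  doubled (positions 2,4,...): 5 2 3 7 0 5 5 → sum 27
  kept (positions 1,3,...): 8 3 7 1 7 2 2 → sum 30
Total = 57.
57 mod 10 = 7, so the number is invalid.

invalid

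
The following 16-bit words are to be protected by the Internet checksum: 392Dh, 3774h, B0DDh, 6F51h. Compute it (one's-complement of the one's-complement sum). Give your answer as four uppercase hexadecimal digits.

One's-complement addition (fold any carry out of bit 15 back into bit 0):
  0x392D + 0x3774 = 0x070A1
  0x70A1 + 0xB0DD = 0x1217E → wrap carry → 0x217F
  0x217F + 0x6F51 = 0x090D0
One's-complement sum = 0x90D0.
Checksum = ~0x90D0 & 0xFFFF = 0x6F2F.

6F2F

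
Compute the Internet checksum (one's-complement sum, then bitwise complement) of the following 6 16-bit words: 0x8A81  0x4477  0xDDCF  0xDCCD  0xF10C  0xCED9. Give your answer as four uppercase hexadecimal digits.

B682

One's-complement addition (fold any carry out of bit 15 back into bit 0):
  0x8A81 + 0x4477 = 0x0CEF8
  0xCEF8 + 0xDDCF = 0x1ACC7 → wrap carry → 0xACC8
  0xACC8 + 0xDCCD = 0x18995 → wrap carry → 0x8996
  0x8996 + 0xF10C = 0x17AA2 → wrap carry → 0x7AA3
  0x7AA3 + 0xCED9 = 0x1497C → wrap carry → 0x497D
One's-complement sum = 0x497D.
Checksum = ~0x497D & 0xFFFF = 0xB682.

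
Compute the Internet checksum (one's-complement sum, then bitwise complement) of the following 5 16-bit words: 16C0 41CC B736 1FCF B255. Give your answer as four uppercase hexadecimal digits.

1E18

One's-complement addition (fold any carry out of bit 15 back into bit 0):
  0x16C0 + 0x41CC = 0x0588C
  0x588C + 0xB736 = 0x10FC2 → wrap carry → 0x0FC3
  0x0FC3 + 0x1FCF = 0x02F92
  0x2F92 + 0xB255 = 0x0E1E7
One's-complement sum = 0xE1E7.
Checksum = ~0xE1E7 & 0xFFFF = 0x1E18.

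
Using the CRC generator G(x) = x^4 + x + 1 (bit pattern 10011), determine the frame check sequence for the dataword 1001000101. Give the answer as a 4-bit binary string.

Append 4 zeros: 10010001010000. Divide by 10011 (XOR where the leading bit is 1):
  pos 0: 10010 XOR 10011 = 00001
  pos 4: 10010 XOR 10011 = 00001
  pos 8: 11000 XOR 10011 = 01011
  pos 9: 10110 XOR 10011 = 00101
Remainder (last 4 bits) = 0101. This is the CRC / FCS.

0101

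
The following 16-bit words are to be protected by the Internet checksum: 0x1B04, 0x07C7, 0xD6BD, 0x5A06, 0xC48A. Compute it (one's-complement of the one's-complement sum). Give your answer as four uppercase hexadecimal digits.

One's-complement addition (fold any carry out of bit 15 back into bit 0):
  0x1B04 + 0x07C7 = 0x022CB
  0x22CB + 0xD6BD = 0x0F988
  0xF988 + 0x5A06 = 0x1538E → wrap carry → 0x538F
  0x538F + 0xC48A = 0x11819 → wrap carry → 0x181A
One's-complement sum = 0x181A.
Checksum = ~0x181A & 0xFFFF = 0xE7E5.

E7E5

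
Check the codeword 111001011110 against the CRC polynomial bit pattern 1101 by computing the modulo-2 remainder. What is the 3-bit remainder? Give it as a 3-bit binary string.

Modulo-2 division of 111001011110 by 1101:
  pos 0: 1110 XOR 1101 = 0011
  pos 2: 1101 XOR 1101 = 0000
  pos 7: 1111 XOR 1101 = 0010
Remainder = 100 (nonzero — an error is detected).

100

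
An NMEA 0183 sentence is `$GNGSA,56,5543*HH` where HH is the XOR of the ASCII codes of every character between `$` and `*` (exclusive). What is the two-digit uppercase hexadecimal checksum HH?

XOR the ASCII codes of the payload characters:
  'G' = 0x47 → acc = 0x47
  'N' = 0x4E → acc = 0x09
  'G' = 0x47 → acc = 0x4E
  'S' = 0x53 → acc = 0x1D
  'A' = 0x41 → acc = 0x5C
  ',' = 0x2C → acc = 0x70
  '5' = 0x35 → acc = 0x45
  '6' = 0x36 → acc = 0x73
  ',' = 0x2C → acc = 0x5F
  '5' = 0x35 → acc = 0x6A
  '5' = 0x35 → acc = 0x5F
  '4' = 0x34 → acc = 0x6B
  '3' = 0x33 → acc = 0x58
Checksum = 0x58.

58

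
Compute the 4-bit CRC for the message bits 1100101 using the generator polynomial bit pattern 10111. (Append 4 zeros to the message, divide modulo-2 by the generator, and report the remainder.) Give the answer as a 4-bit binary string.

0000

Append 4 zeros: 11001010000. Divide by 10111 (XOR where the leading bit is 1):
  pos 0: 11001 XOR 10111 = 01110
  pos 1: 11100 XOR 10111 = 01011
  pos 2: 10111 XOR 10111 = 00000
Remainder (last 4 bits) = 0000. This is the CRC / FCS.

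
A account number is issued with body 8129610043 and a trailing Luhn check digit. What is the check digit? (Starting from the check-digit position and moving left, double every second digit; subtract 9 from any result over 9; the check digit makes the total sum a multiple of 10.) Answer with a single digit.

1

Partial digits right→left: 3 4 0 0 1 6 9 2 1 8
Double every second digit counting from the check-digit position (so the 1st, 3rd, 5th, ... of the partial from the right).
  doubled (with −9 where >9): 6 0 2 9 2 → sum 19
  kept as-is: 4 0 6 2 8 → sum 20
Total = 19 + 20 = 39.
Check digit = (10 − (39 mod 10)) mod 10 = 1.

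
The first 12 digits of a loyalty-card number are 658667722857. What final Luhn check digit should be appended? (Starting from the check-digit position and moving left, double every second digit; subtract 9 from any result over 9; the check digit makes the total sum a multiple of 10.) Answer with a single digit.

1

Partial digits right→left: 7 5 8 2 2 7 7 6 6 8 5 6
Double every second digit counting from the check-digit position (so the 1st, 3rd, 5th, ... of the partial from the right).
  doubled (with −9 where >9): 5 7 4 5 3 1 → sum 25
  kept as-is: 5 2 7 6 8 6 → sum 34
Total = 25 + 34 = 59.
Check digit = (10 − (59 mod 10)) mod 10 = 1.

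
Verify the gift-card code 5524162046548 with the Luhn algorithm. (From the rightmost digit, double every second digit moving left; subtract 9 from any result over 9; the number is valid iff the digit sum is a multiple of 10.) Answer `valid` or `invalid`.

From the right, keep odd positions and double even positions (subtract 9 from any doubled value over 9):
  doubled (positions 2,4,...): 8 3 0 3 8 1 → sum 23
  kept (positions 1,3,...): 8 5 4 2 1 2 5 → sum 27
Total = 50.
50 mod 10 = 0, so the number is valid.

valid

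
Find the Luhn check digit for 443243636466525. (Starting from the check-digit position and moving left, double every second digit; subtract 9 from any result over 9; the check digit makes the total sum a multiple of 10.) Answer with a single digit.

Partial digits right→left: 5 2 5 6 6 4 6 3 6 3 4 2 3 4 4
Double every second digit counting from the check-digit position (so the 1st, 3rd, 5th, ... of the partial from the right).
  doubled (with −9 where >9): 1 1 3 3 3 8 6 8 → sum 33
  kept as-is: 2 6 4 3 3 2 4 → sum 24
Total = 33 + 24 = 57.
Check digit = (10 − (57 mod 10)) mod 10 = 3.

3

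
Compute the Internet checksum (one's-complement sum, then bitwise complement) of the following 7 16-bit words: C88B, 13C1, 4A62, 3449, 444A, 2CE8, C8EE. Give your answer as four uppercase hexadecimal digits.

One's-complement addition (fold any carry out of bit 15 back into bit 0):
  0xC88B + 0x13C1 = 0x0DC4C
  0xDC4C + 0x4A62 = 0x126AE → wrap carry → 0x26AF
  0x26AF + 0x3449 = 0x05AF8
  0x5AF8 + 0x444A = 0x09F42
  0x9F42 + 0x2CE8 = 0x0CC2A
  0xCC2A + 0xC8EE = 0x19518 → wrap carry → 0x9519
One's-complement sum = 0x9519.
Checksum = ~0x9519 & 0xFFFF = 0x6AE6.

6AE6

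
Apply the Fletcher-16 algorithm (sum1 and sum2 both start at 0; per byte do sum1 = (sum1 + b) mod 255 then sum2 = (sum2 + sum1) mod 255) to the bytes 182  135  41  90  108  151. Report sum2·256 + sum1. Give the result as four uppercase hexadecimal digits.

12C5

Running sums (mod 255):
  after byte 0 (182): sum1=182, sum2=182
  after byte 1 (135): sum1=62, sum2=244
  after byte 2 (41): sum1=103, sum2=92
  after byte 3 (90): sum1=193, sum2=30
  after byte 4 (108): sum1=46, sum2=76
  after byte 5 (151): sum1=197, sum2=18
Checksum = sum2·256 + sum1 = 18·256 + 197 = 4805 = 0x12C5.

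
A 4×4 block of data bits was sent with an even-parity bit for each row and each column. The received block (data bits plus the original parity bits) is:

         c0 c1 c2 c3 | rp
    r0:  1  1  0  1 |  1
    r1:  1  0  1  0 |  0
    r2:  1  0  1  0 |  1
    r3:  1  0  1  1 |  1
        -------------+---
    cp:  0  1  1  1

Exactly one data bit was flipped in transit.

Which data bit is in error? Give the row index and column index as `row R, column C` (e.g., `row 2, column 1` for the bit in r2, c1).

row 2, column 3

Recompute each row's even parity and compare to rp:
  r0: data parity 1, sent rp 1 → ok
  r1: data parity 0, sent rp 0 → ok
  r2: data parity 0, sent rp 1 → mismatch
  r3: data parity 1, sent rp 1 → ok
Recompute each column's even parity and compare to cp:
  c0: data parity 0, sent cp 0 → ok
  c1: data parity 1, sent cp 1 → ok
  c2: data parity 1, sent cp 1 → ok
  c3: data parity 0, sent cp 1 → mismatch
Exactly one row (r2) and one column (c3) fail → the flipped bit is at their intersection.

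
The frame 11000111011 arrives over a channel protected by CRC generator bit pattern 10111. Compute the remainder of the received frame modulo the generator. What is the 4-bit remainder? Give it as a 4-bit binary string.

Modulo-2 division of 11000111011 by 10111:
  pos 0: 11000 XOR 10111 = 01111
  pos 1: 11111 XOR 10111 = 01000
  pos 2: 10001 XOR 10111 = 00110
  pos 4: 11010 XOR 10111 = 01101
  pos 5: 11011 XOR 10111 = 01100
  pos 6: 11001 XOR 10111 = 01110
Remainder = 1110 (nonzero — an error is detected).

1110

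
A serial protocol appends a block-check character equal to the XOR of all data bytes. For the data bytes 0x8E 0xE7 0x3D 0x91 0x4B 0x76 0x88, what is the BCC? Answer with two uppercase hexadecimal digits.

XOR the bytes together:
  start with 0x8E
  0x8E ⊕ 0xE7 = 0x69
  0x69 ⊕ 0x3D = 0x54
  0x54 ⊕ 0x91 = 0xC5
  0xC5 ⊕ 0x4B = 0x8E
  0x8E ⊕ 0x76 = 0xF8
  0xF8 ⊕ 0x88 = 0x70

70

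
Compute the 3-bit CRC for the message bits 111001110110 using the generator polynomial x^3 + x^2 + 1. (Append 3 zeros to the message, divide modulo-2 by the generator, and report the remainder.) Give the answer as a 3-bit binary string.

Append 3 zeros: 111001110110000. Divide by 1101 (XOR where the leading bit is 1):
  pos 0: 1110 XOR 1101 = 0011
  pos 2: 1101 XOR 1101 = 0000
  pos 6: 1101 XOR 1101 = 0000
  pos 10: 1000 XOR 1101 = 0101
  pos 11: 1010 XOR 1101 = 0111
Remainder (last 3 bits) = 111. This is the CRC / FCS.

111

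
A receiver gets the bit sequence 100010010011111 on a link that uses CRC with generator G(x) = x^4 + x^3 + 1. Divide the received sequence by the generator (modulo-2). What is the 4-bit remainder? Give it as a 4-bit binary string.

Modulo-2 division of 100010010011111 by 11001:
  pos 0: 10001 XOR 11001 = 01000
  pos 1: 10000 XOR 11001 = 01001
  pos 2: 10010 XOR 11001 = 01011
  pos 3: 10111 XOR 11001 = 01110
  pos 4: 11100 XOR 11001 = 00101
  pos 6: 10101 XOR 11001 = 01100
  pos 7: 11001 XOR 11001 = 00000
Remainder = 0111 (nonzero — an error is detected).

0111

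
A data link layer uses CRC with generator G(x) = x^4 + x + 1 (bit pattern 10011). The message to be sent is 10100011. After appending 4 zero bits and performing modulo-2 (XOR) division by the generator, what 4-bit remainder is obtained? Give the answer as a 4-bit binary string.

0001

Append 4 zeros: 101000110000. Divide by 10011 (XOR where the leading bit is 1):
  pos 0: 10100 XOR 10011 = 00111
  pos 2: 11101 XOR 10011 = 01110
  pos 3: 11101 XOR 10011 = 01110
  pos 4: 11100 XOR 10011 = 01111
  pos 5: 11110 XOR 10011 = 01101
  pos 6: 11010 XOR 10011 = 01001
  pos 7: 10010 XOR 10011 = 00001
Remainder (last 4 bits) = 0001. This is the CRC / FCS.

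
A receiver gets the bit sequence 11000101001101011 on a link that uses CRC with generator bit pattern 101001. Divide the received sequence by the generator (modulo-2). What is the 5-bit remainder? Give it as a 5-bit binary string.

01000

Modulo-2 division of 11000101001101011 by 101001:
  pos 0: 110001 XOR 101001 = 011000
  pos 1: 110000 XOR 101001 = 011001
  pos 2: 110011 XOR 101001 = 011010
  pos 3: 110100 XOR 101001 = 011101
  pos 4: 111010 XOR 101001 = 010011
  pos 5: 100111 XOR 101001 = 001110
  pos 7: 111010 XOR 101001 = 010011
  pos 8: 100111 XOR 101001 = 001110
  pos 10: 111001 XOR 101001 = 010000
  pos 11: 100001 XOR 101001 = 001000
Remainder = 01000 (nonzero — an error is detected).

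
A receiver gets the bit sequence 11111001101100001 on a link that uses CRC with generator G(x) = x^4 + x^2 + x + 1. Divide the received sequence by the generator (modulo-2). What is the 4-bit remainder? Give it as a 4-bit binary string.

Modulo-2 division of 11111001101100001 by 10111:
  pos 0: 11111 XOR 10111 = 01000
  pos 1: 10000 XOR 10111 = 00111
  pos 3: 11101 XOR 10111 = 01010
  pos 4: 10101 XOR 10111 = 00010
  pos 7: 10011 XOR 10111 = 00100
  pos 9: 10000 XOR 10111 = 00111
  pos 11: 11100 XOR 10111 = 01011
  pos 12: 10111 XOR 10111 = 00000
Remainder = 0000 (zero — the frame passes the CRC check).

0000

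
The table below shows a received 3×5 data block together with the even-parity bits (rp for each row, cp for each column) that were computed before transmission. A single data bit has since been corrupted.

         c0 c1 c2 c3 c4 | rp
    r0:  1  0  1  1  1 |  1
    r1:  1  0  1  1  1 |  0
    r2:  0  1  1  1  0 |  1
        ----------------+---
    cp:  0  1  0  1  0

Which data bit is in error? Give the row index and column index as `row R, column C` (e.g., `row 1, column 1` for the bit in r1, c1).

Recompute each row's even parity and compare to rp:
  r0: data parity 0, sent rp 1 → mismatch
  r1: data parity 0, sent rp 0 → ok
  r2: data parity 1, sent rp 1 → ok
Recompute each column's even parity and compare to cp:
  c0: data parity 0, sent cp 0 → ok
  c1: data parity 1, sent cp 1 → ok
  c2: data parity 1, sent cp 0 → mismatch
  c3: data parity 1, sent cp 1 → ok
  c4: data parity 0, sent cp 0 → ok
Exactly one row (r0) and one column (c2) fail → the flipped bit is at their intersection.

row 0, column 2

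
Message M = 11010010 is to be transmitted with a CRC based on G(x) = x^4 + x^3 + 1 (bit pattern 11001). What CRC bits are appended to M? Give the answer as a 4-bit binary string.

0010

Append 4 zeros: 110100100000. Divide by 11001 (XOR where the leading bit is 1):
  pos 0: 11010 XOR 11001 = 00011
  pos 3: 11010 XOR 11001 = 00011
  pos 6: 11000 XOR 11001 = 00001
Remainder (last 4 bits) = 0010. This is the CRC / FCS.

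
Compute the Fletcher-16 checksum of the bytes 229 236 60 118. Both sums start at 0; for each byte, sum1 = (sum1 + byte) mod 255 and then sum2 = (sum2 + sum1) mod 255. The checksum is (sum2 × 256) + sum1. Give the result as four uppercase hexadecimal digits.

4D85

Running sums (mod 255):
  after byte 0 (229): sum1=229, sum2=229
  after byte 1 (236): sum1=210, sum2=184
  after byte 2 (60): sum1=15, sum2=199
  after byte 3 (118): sum1=133, sum2=77
Checksum = sum2·256 + sum1 = 77·256 + 133 = 19845 = 0x4D85.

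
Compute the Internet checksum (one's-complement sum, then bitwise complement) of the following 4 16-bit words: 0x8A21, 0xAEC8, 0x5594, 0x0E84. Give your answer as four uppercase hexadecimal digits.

One's-complement addition (fold any carry out of bit 15 back into bit 0):
  0x8A21 + 0xAEC8 = 0x138E9 → wrap carry → 0x38EA
  0x38EA + 0x5594 = 0x08E7E
  0x8E7E + 0x0E84 = 0x09D02
One's-complement sum = 0x9D02.
Checksum = ~0x9D02 & 0xFFFF = 0x62FD.

62FD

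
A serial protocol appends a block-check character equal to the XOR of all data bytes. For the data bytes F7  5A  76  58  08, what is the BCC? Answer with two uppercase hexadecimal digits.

8B

XOR the bytes together:
  start with 0xF7
  0xF7 ⊕ 0x5A = 0xAD
  0xAD ⊕ 0x76 = 0xDB
  0xDB ⊕ 0x58 = 0x83
  0x83 ⊕ 0x08 = 0x8B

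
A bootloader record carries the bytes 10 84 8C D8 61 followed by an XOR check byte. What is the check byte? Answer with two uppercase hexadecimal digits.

XOR the bytes together:
  start with 0x10
  0x10 ⊕ 0x84 = 0x94
  0x94 ⊕ 0x8C = 0x18
  0x18 ⊕ 0xD8 = 0xC0
  0xC0 ⊕ 0x61 = 0xA1

A1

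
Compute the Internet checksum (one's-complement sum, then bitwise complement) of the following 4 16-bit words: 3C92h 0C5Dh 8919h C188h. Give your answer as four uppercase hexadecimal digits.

One's-complement addition (fold any carry out of bit 15 back into bit 0):
  0x3C92 + 0x0C5D = 0x048EF
  0x48EF + 0x8919 = 0x0D208
  0xD208 + 0xC188 = 0x19390 → wrap carry → 0x9391
One's-complement sum = 0x9391.
Checksum = ~0x9391 & 0xFFFF = 0x6C6E.

6C6E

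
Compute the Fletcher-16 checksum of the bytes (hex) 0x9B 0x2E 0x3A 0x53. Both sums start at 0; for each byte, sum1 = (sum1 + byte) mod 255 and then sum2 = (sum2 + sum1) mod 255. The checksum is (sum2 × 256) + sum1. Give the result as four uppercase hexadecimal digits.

Running sums (mod 255):
  after byte 0 (0x9B): sum1=155, sum2=155
  after byte 1 (0x2E): sum1=201, sum2=101
  after byte 2 (0x3A): sum1=4, sum2=105
  after byte 3 (0x53): sum1=87, sum2=192
Checksum = sum2·256 + sum1 = 192·256 + 87 = 49239 = 0xC057.

C057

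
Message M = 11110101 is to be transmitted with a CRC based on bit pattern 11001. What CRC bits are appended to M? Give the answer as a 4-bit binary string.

Append 4 zeros: 111101010000. Divide by 11001 (XOR where the leading bit is 1):
  pos 0: 11110 XOR 11001 = 00111
  pos 2: 11110 XOR 11001 = 00111
  pos 4: 11110 XOR 11001 = 00111
  pos 6: 11100 XOR 11001 = 00101
Remainder (last 4 bits) = 1010. This is the CRC / FCS.

1010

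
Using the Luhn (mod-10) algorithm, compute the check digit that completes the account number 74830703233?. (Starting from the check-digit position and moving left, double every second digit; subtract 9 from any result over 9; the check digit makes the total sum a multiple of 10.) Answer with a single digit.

8

Partial digits right→left: 3 3 2 3 0 7 0 3 8 4 7
Double every second digit counting from the check-digit position (so the 1st, 3rd, 5th, ... of the partial from the right).
  doubled (with −9 where >9): 6 4 0 0 7 5 → sum 22
  kept as-is: 3 3 7 3 4 → sum 20
Total = 22 + 20 = 42.
Check digit = (10 − (42 mod 10)) mod 10 = 8.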